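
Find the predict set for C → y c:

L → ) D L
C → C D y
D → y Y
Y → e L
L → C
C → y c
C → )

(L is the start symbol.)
{ 'y' }

PREDICT(C → y c) = (FIRST(RHS) \ {ε}) ∪ (FOLLOW(C) if ε ∈ FIRST(RHS), i.e. RHS ⇒* ε)
FIRST(y c) = { 'y' }
ε ∉ FIRST(y c), so FOLLOW(C) is not added.
PREDICT(C → y c) = { 'y' }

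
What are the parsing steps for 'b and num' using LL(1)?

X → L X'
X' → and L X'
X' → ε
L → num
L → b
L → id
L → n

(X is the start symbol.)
Stack is shown with the top on the left.

Stack       Input        Action
-------------------------------
X $         b and num $  output X → L X'
L X' $      b and num $  output L → b
b X' $      b and num $  match 'b'
X' $        and num $    output X' → and L X'
and L X' $  and num $    match 'and'
L X' $      num $        output L → num
num X' $    num $        match 'num'
X' $        $            output X' → ε
$           $            accept

The string is accepted.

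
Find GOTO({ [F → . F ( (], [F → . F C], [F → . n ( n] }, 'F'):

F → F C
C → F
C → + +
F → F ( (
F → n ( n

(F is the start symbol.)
{ [C → . + +], [C → . F], [F → . F ( (], [F → . F C], [F → . n ( n], [F → F . ( (], [F → F . C] }

GOTO(I, 'F') = CLOSURE({ [A → αX.β] : [A → α.Xβ] ∈ I, X = 'F' })

Items with dot before 'F', with the dot advanced:
  [F → . F ( (] → [F → F . ( (]
  [F → . F C] → [F → F . C]
Closure of the advanced items:
  [F → F . C] has the dot before C: add [C → . F], [C → . + +]
  [C → . F] has the dot before F: add [F → . F C], [F → . F ( (], [F → . n ( n]

GOTO = { [C → . + +], [C → . F], [F → . F ( (], [F → . F C], [F → . n ( n], [F → F . ( (], [F → F . C] }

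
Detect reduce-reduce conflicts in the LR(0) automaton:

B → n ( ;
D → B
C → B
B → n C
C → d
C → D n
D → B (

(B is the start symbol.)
Augment with B' → B and build the canonical LR(0) collection (I0 = CLOSURE({[B' → . B]}), then GOTO on every symbol after a dot until no new states appear). It has 11 states:
  I0: { [B → . n ( ;], [B → . n C], [B' → . B] }  — shift
  I1: { [B' → B .] }  — accept
  I2: { [B → . n ( ;], [B → . n C], [B → n . ( ;], [B → n . C], [C → . B], [C → . D n], [C → . d], [D → . B (], [D → . B] }  — shift
  I3: { [B → n ( . ;] }  — shift
  I4: { [C → B .], [D → B . (], [D → B .] }  — shift, 2 reduces
  I5: { [B → n C .] }  — reduce
  I6: { [C → D . n] }  — shift
  I7: { [C → d .] }  — reduce
  I8: { [C → D n .] }  — reduce
  I9: { [D → B ( .] }  — reduce
  I10: { [B → n ( ; .] }  — reduce

I4 contains complete items [C → B .], [D → B .] — reduce-reduce conflict.

Answer: Yes — I4: [C → B .] vs [D → B .]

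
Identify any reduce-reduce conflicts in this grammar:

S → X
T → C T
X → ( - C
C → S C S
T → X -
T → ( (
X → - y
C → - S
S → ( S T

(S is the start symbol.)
A reduce-reduce conflict occurs when an LR(0) state has two complete items [A → α .] and [B → β .] — both call for a reduction, and with no lookahead the parser cannot choose between them.

Augment with S' → S and build the canonical LR(0) collection (I0 = CLOSURE({[S' → . S]}), then GOTO on every symbol after a dot until no new states appear). It has 21 states:
  I0: { [S → . ( S T], [S → . X], [S' → . S], [X → . ( - C], [X → . - y] }  — shift
  I1: { [S → ( . S T], [S → . ( S T], [S → . X], [X → ( . - C], [X → . ( - C], [X → . - y] }  — shift
  I2: { [X → - . y] }  — shift
  I3: { [S' → S .] }  — accept
  I4: { [S → X .] }  — reduce
  I5: { [X → - y .] }  — reduce
  I6: { [C → . - S], [C → . S C S], [S → . ( S T], [S → . X], [X → ( - . C], [X → - . y], [X → . ( - C], [X → . - y] }  — shift
  I7: { [C → . - S], [C → . S C S], [S → ( S . T], [S → . ( S T], [S → . X], [T → . ( (], [T → . C T], [T → . X -], [X → . ( - C], [X → . - y] }  — shift
  I8: { [S → ( . S T], [S → . ( S T], [S → . X], [T → ( . (], [X → ( . - C], [X → . ( - C], [X → . - y] }  — shift
  I9: { [C → - . S], [S → . ( S T], [S → . X], [X → - . y], [X → . ( - C], [X → . - y] }  — shift
  I10: { [C → . - S], [C → . S C S], [S → . ( S T], [S → . X], [T → . ( (], [T → . C T], [T → . X -], [T → C . T], [X → . ( - C], [X → . - y] }  — shift
  I11: { [C → . - S], [C → . S C S], [C → S . C S], [S → . ( S T], [S → . X], [X → . ( - C], [X → . - y] }  — shift
  I12: { [S → ( S T .] }  — reduce
  I13: { [S → X .], [T → X . -] }  — shift, reduce
  I14: { [T → X - .] }  — reduce
  I15: { [C → S C . S], [S → . ( S T], [S → . X], [X → . ( - C], [X → . - y] }  — shift
  I16: { [C → S C S .] }  — reduce
  I17: { [T → C T .] }  — reduce
  I18: { [C → - S .] }  — reduce
  I19: { [S → ( . S T], [S → . ( S T], [S → . X], [T → ( ( .], [X → ( . - C], [X → . ( - C], [X → . - y] }  — shift, reduce
  I20: { [X → ( - C .] }  — reduce

No state contains more than one complete item.

Answer: No reduce-reduce conflicts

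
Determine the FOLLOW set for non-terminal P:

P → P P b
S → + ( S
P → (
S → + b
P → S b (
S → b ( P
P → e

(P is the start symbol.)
To compute FOLLOW(P), find every occurrence of P on a right-hand side N → α P β: add FIRST(β) \ {ε}, and if β is empty or nullable also add FOLLOW(N). Iterate to a fixed point.

P is the start symbol, so $ ∈ FOLLOW(P).
In P → P P b: P is followed by P b, add FIRST(P b) \ {ε} = { '(', '+', 'b', 'e' }
In P → P P b: P is followed by b, add FIRST(b) \ {ε} = { 'b' }
In S → b ( P: P is at the end, add FOLLOW(S)

The FOLLOW sets referred to above (computed the same way, to a fixed point):
  FOLLOW(S) = { 'b' }

Taking the union: FOLLOW(P) = { $, '(', '+', 'b', 'e' }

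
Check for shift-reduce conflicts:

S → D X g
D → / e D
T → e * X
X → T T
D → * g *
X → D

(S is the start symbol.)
A shift-reduce conflict occurs when an LR(0) state has both:
  - a complete (reduce) item [A → α .] (dot at the end), and
  - a shift item [B → β . c γ] (dot before a terminal).

Augment with S' → S and build the canonical LR(0) collection (I0 = CLOSURE({[S' → . S]}), then GOTO on every symbol after a dot until no new states appear). It has 17 states:
  I0: { [D → . * g *], [D → . / e D], [S → . D X g], [S' → . S] }  — shift
  I1: { [D → * . g *] }  — shift
  I2: { [D → / . e D] }  — shift
  I3: { [D → . * g *], [D → . / e D], [S → D . X g], [T → . e * X], [X → . D], [X → . T T] }  — shift
  I4: { [S' → S .] }  — accept
  I5: { [X → D .] }  — reduce
  I6: { [T → . e * X], [X → T . T] }  — shift
  I7: { [S → D X . g] }  — shift
  I8: { [T → e . * X] }  — shift
  I9: { [D → . * g *], [D → . / e D], [T → . e * X], [T → e * . X], [X → . D], [X → . T T] }  — shift
  I10: { [T → e * X .] }  — reduce
  I11: { [S → D X g .] }  — reduce
  I12: { [X → T T .] }  — reduce
  I13: { [D → . * g *], [D → . / e D], [D → / e . D] }  — shift
  I14: { [D → / e D .] }  — reduce
  I15: { [D → * g . *] }  — shift
  I16: { [D → * g * .] }  — reduce

No state contains both a complete item and a shift item.

Answer: No shift-reduce conflicts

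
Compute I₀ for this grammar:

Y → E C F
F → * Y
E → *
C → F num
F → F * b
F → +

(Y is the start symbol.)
First, augment the grammar with Y' → Y
I₀ = CLOSURE({ [Y' → . Y] }):
  [Y' → . Y] has the dot before Y: add [Y → . E C F]
  [Y → . E C F] has the dot before E: add [E → . *]
No further items can be added.

I₀ = { [E → . *], [Y → . E C F], [Y' → . Y] }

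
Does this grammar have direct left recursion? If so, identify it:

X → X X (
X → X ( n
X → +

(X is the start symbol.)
Direct left recursion occurs when N → N α for some non-terminal N (the right-hand side begins with the left-hand side itself).

X → X X (: LEFT RECURSIVE (starts with X)
X → X ( n: LEFT RECURSIVE (starts with X)
X → +: starts with '+'

The grammar has direct left recursion on: X.

Answer: Yes, X is left-recursive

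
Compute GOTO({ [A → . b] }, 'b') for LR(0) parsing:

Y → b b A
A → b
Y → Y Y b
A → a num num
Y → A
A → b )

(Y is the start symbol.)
GOTO(I, 'b') = CLOSURE({ [A → αX.β] : [A → α.Xβ] ∈ I, X = 'b' })

Items with dot before 'b', with the dot advanced:
  [A → . b] → [A → b .]
Closure adds nothing (no advanced item has the dot before a non-terminal).

GOTO = { [A → b .] }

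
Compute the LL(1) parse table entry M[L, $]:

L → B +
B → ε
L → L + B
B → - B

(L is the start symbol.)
To find M[L, $], we find productions for L where $ is in the predict set (PREDICT(N → α) = (FIRST(α) \ {ε}) ∪ (FOLLOW(N) if α ⇒* ε)).

Relevant sets:
  FIRST(B) = { '-', ε }
  FIRST(L) = { '+', '-' }

L → B +: PREDICT = { '+', '-' }
L → L + B: PREDICT = { '+', '-' }

M[L, $] is empty (no production applies)

Answer: Empty (error entry)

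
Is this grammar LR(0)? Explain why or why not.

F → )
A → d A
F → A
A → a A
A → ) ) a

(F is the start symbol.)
No. Shift-reduce conflict between [F → ) .] and [A → ) . ) a]

Augment with F' → F and build the canonical LR(0) collection (I0 = CLOSURE({[F' → . F]}), then GOTO on every symbol after a dot until no new states appear). It has 11 states:
  I0: { [A → . ) ) a], [A → . a A], [A → . d A], [F → . )], [F → . A], [F' → . F] }  — shift
  I1: { [A → ) . ) a], [F → ) .] }  — shift, reduce
  I2: { [F → A .] }  — reduce
  I3: { [F' → F .] }  — accept
  I4: { [A → . ) ) a], [A → . a A], [A → . d A], [A → a . A] }  — shift
  I5: { [A → . ) ) a], [A → . a A], [A → . d A], [A → d . A] }  — shift
  I6: { [A → ) . ) a] }  — shift
  I7: { [A → d A .] }  — reduce
  I8: { [A → ) ) . a] }  — shift
  I9: { [A → ) ) a .] }  — reduce
  I10: { [A → a A .] }  — reduce

Conflict in state I1:
  Shift-reduce conflict between [F → ) .] and [A → ) . ) a]
So the grammar is NOT LR(0).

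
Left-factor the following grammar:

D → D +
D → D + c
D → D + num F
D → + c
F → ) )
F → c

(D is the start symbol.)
D → D + D'
D' → ε
D' → c
D' → num F
D → + c
F → ) )
F → c

Left-factoring transforms A → αβ₁ | αβ₂ into A → αA' and A' → β₁ | β₂
(α is the longest common prefix among the alternatives). Repeat until
no nonterminal has two alternatives with a common prefix.

Round 1: D has alternatives sharing prefix 'D +'. Introduce D': D → D + D'
  Add: D' → ε
  Add: D' → c
  Add: D' → num F

No remaining common prefixes — done.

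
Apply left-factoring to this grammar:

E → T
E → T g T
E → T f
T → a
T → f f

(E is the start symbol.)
Left-factoring transforms A → αβ₁ | αβ₂ into A → αA' and A' → β₁ | β₂
(α is the longest common prefix among the alternatives). Repeat until
no nonterminal has two alternatives with a common prefix.

Round 1: E has alternatives sharing prefix 'T'. Introduce E': E → T E'
  Add: E' → ε
  Add: E' → g T
  Add: E' → f

No remaining common prefixes — done.

Resulting grammar:
E → T E'
E' → ε
E' → g T
E' → f
T → a
T → f f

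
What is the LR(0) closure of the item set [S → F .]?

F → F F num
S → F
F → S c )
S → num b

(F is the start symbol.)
{ [S → F .] }

To compute CLOSURE, for each item [A → α.Bβ] where B is a non-terminal, add [B → .γ] for all productions B → γ; repeat for the newly added items until nothing changes.

Start with: [S → F .]
The dot is at the end, so nothing is added.

CLOSURE = { [S → F .] }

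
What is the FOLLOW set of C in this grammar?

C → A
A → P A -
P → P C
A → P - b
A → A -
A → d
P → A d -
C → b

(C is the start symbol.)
C is the start symbol, so $ ∈ FOLLOW(C).
In P → P C: C is at the end, add FOLLOW(P)

The FOLLOW sets referred to above (computed the same way, to a fixed point):
  FOLLOW(P) = { '-', 'b', 'd' }

Taking the union: FOLLOW(C) = { $, '-', 'b', 'd' }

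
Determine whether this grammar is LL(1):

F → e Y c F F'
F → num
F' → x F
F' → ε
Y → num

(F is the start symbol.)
A grammar is LL(1) if for each non-terminal N with multiple productions, the predict sets of those productions are pairwise disjoint, where PREDICT(N → α) = (FIRST(α) \ {ε}) ∪ (FOLLOW(N) if α ⇒* ε).

Relevant sets:
  FOLLOW(F') = { $, 'x' }

For F:
  PREDICT(F → e Y c F F') = { 'e' }
  PREDICT(F → num) = { 'num' }
For F':
  PREDICT(F' → x F) = { 'x' }
  PREDICT(F' → ε) = { $, 'x' }
Y has a single production, so nothing to check there.

Conflict found: Predict set conflict for F': { 'x' }
The grammar is NOT LL(1).

Answer: No. Predict set conflict for F': { 'x' }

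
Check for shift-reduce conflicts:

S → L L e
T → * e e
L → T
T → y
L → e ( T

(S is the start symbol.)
No shift-reduce conflicts

A shift-reduce conflict occurs when an LR(0) state has both:
  - a complete (reduce) item [A → α .] (dot at the end), and
  - a shift item [B → β . c γ] (dot before a terminal).

Augment with S' → S and build the canonical LR(0) collection (I0 = CLOSURE({[S' → . S]}), then GOTO on every symbol after a dot until no new states appear). It has 13 states:
  I0: { [L → . T], [L → . e ( T], [S → . L L e], [S' → . S], [T → . * e e], [T → . y] }  — shift
  I1: { [T → * . e e] }  — shift
  I2: { [L → . T], [L → . e ( T], [S → L . L e], [T → . * e e], [T → . y] }  — shift
  I3: { [S' → S .] }  — accept
  I4: { [L → T .] }  — reduce
  I5: { [L → e . ( T] }  — shift
  I6: { [T → y .] }  — reduce
  I7: { [L → e ( . T], [T → . * e e], [T → . y] }  — shift
  I8: { [L → e ( T .] }  — reduce
  I9: { [S → L L . e] }  — shift
  I10: { [S → L L e .] }  — reduce
  I11: { [T → * e . e] }  — shift
  I12: { [T → * e e .] }  — reduce

No state contains both a complete item and a shift item.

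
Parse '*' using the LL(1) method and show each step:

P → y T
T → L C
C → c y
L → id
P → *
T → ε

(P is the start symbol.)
Stack is shown with the top on the left.

Stack  Input  Action
--------------------
P $    * $    output P → *
* $    * $    match '*'
$      $      accept

The string is accepted.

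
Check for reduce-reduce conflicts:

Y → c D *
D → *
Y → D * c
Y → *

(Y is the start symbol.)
Augment with Y' → Y and build the canonical LR(0) collection (I0 = CLOSURE({[Y' → . Y]}), then GOTO on every symbol after a dot until no new states appear). It has 10 states:
  I0: { [D → . *], [Y → . *], [Y → . D * c], [Y → . c D *], [Y' → . Y] }  — shift
  I1: { [D → * .], [Y → * .] }  — 2 reduces
  I2: { [Y → D . * c] }  — shift
  I3: { [Y' → Y .] }  — accept
  I4: { [D → . *], [Y → c . D *] }  — shift
  I5: { [D → * .] }  — reduce
  I6: { [Y → c D . *] }  — shift
  I7: { [Y → c D * .] }  — reduce
  I8: { [Y → D * . c] }  — shift
  I9: { [Y → D * c .] }  — reduce

I1 contains complete items [D → * .], [Y → * .] — reduce-reduce conflict.

Answer: Yes — I1: [D → * .] vs [Y → * .]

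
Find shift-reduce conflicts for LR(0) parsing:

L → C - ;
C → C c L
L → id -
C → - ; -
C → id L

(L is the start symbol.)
A shift-reduce conflict occurs when an LR(0) state has both:
  - a complete (reduce) item [A → α .] (dot at the end), and
  - a shift item [B → β . c γ] (dot before a terminal).

Augment with L' → L and build the canonical LR(0) collection (I0 = CLOSURE({[L' → . L]}), then GOTO on every symbol after a dot until no new states appear). It has 13 states:
  I0: { [C → . - ; -], [C → . C c L], [C → . id L], [L → . C - ;], [L → . id -], [L' → . L] }  — shift
  I1: { [C → - . ; -] }  — shift
  I2: { [C → C . c L], [L → C . - ;] }  — shift
  I3: { [L' → L .] }  — accept
  I4: { [C → . - ; -], [C → . C c L], [C → . id L], [C → id . L], [L → . C - ;], [L → . id -], [L → id . -] }  — shift
  I5: { [C → - . ; -], [L → id - .] }  — shift, reduce
  I6: { [C → id L .] }  — reduce
  I7: { [C → - ; . -] }  — shift
  I8: { [C → - ; - .] }  — reduce
  I9: { [L → C - . ;] }  — shift
  I10: { [C → . - ; -], [C → . C c L], [C → . id L], [C → C c . L], [L → . C - ;], [L → . id -] }  — shift
  I11: { [C → C c L .] }  — reduce
  I12: { [L → C - ; .] }  — reduce

I5 contains reduce item [L → id - .] and shift item [C → - . ; -] — shift-reduce conflict.

Answer: Yes — I5: [L → id - .] vs [C → - . ; -]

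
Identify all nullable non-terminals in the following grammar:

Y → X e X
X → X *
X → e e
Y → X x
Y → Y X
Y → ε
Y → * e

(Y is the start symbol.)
ε-productions: Y → ε
So Y is immediately nullable.
No further non-terminal can be added: every production for the remaining non-terminals contains a terminal or a non-nullable non-terminal.
Nullable = { 'Y' }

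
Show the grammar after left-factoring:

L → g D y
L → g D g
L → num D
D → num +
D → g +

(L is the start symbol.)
Left-factoring transforms A → αβ₁ | αβ₂ into A → αA' and A' → β₁ | β₂
(α is the longest common prefix among the alternatives). Repeat until
no nonterminal has two alternatives with a common prefix.

Round 1: L has alternatives sharing prefix 'g D'. Introduce L': L → g D L'
  Add: L' → y
  Add: L' → g

No remaining common prefixes — done.

Resulting grammar:
L → g D L'
L' → y
L' → g
L → num D
D → num +
D → g +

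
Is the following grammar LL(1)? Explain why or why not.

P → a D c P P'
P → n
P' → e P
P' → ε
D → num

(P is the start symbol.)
A grammar is LL(1) if for each non-terminal N with multiple productions, the predict sets of those productions are pairwise disjoint, where PREDICT(N → α) = (FIRST(α) \ {ε}) ∪ (FOLLOW(N) if α ⇒* ε).

Relevant sets:
  FOLLOW(P') = { $, 'e' }

For P:
  PREDICT(P → a D c P P') = { 'a' }
  PREDICT(P → n) = { 'n' }
For P':
  PREDICT(P' → e P) = { 'e' }
  PREDICT(P' → ε) = { $, 'e' }
D has a single production, so nothing to check there.

Conflict found: Predict set conflict for P': { 'e' }
The grammar is NOT LL(1).

Answer: No. Predict set conflict for P': { 'e' }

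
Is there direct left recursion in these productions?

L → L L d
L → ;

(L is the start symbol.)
Direct left recursion occurs when N → N α for some non-terminal N (the right-hand side begins with the left-hand side itself).

L → L L d: LEFT RECURSIVE (starts with L)
L → ;: starts with ';'

The grammar has direct left recursion on: L.

Answer: Yes, L is left-recursive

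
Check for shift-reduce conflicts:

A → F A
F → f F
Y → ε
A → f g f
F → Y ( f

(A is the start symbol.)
A shift-reduce conflict occurs when an LR(0) state has both:
  - a complete (reduce) item [A → α .] (dot at the end), and
  - a shift item [B → β . c γ] (dot before a terminal).

Augment with A' → A and build the canonical LR(0) collection (I0 = CLOSURE({[A' → . A]}), then GOTO on every symbol after a dot until no new states appear). It has 12 states:
  I0: { [A → . F A], [A → . f g f], [A' → . A], [F → . Y ( f], [F → . f F], [Y → .] }  — shift, reduce
  I1: { [A' → A .] }  — accept
  I2: { [A → . F A], [A → . f g f], [A → F . A], [F → . Y ( f], [F → . f F], [Y → .] }  — shift, reduce
  I3: { [F → Y . ( f] }  — shift
  I4: { [A → f . g f], [F → . Y ( f], [F → . f F], [F → f . F], [Y → .] }  — shift, reduce
  I5: { [F → f F .] }  — reduce
  I6: { [F → . Y ( f], [F → . f F], [F → f . F], [Y → .] }  — shift, reduce
  I7: { [A → f g . f] }  — shift
  I8: { [A → f g f .] }  — reduce
  I9: { [F → Y ( . f] }  — shift
  I10: { [F → Y ( f .] }  — reduce
  I11: { [A → F A .] }  — reduce

I0 contains reduce item [Y → .] and shift items [A → . f g f], [F → . f F] — shift-reduce conflict.
I2 contains reduce item [Y → .] and shift items [A → . f g f], [F → . f F] — shift-reduce conflict.
I4 contains reduce item [Y → .] and shift items [A → f . g f], [F → . f F] — shift-reduce conflict.
I6 contains reduce item [Y → .] and shift item [F → . f F] — shift-reduce conflict.

Answer: Yes — I0: [Y → .] vs [A → . f g f]; I2: [Y → .] vs [A → . f g f]; I4: [Y → .] vs [A → f . g f]; I6: [Y → .] vs [F → . f F]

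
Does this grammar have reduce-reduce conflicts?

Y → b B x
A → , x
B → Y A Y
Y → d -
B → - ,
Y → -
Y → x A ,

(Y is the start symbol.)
No reduce-reduce conflicts

A reduce-reduce conflict occurs when an LR(0) state has two complete items [A → α .] and [B → β .] — both call for a reduction, and with no lookahead the parser cannot choose between them.

Augment with Y' → Y and build the canonical LR(0) collection (I0 = CLOSURE({[Y' → . Y]}), then GOTO on every symbol after a dot until no new states appear). It has 18 states:
  I0: { [Y → . -], [Y → . b B x], [Y → . d -], [Y → . x A ,], [Y' → . Y] }  — shift
  I1: { [Y → - .] }  — reduce
  I2: { [Y' → Y .] }  — accept
  I3: { [B → . - ,], [B → . Y A Y], [Y → . -], [Y → . b B x], [Y → . d -], [Y → . x A ,], [Y → b . B x] }  — shift
  I4: { [Y → d . -] }  — shift
  I5: { [A → . , x], [Y → x . A ,] }  — shift
  I6: { [A → , . x] }  — shift
  I7: { [Y → x A . ,] }  — shift
  I8: { [Y → x A , .] }  — reduce
  I9: { [A → , x .] }  — reduce
  I10: { [Y → d - .] }  — reduce
  I11: { [B → - . ,], [Y → - .] }  — shift, reduce
  I12: { [Y → b B . x] }  — shift
  I13: { [A → . , x], [B → Y . A Y] }  — shift
  I14: { [B → Y A . Y], [Y → . -], [Y → . b B x], [Y → . d -], [Y → . x A ,] }  — shift
  I15: { [B → Y A Y .] }  — reduce
  I16: { [Y → b B x .] }  — reduce
  I17: { [B → - , .] }  — reduce

No state contains more than one complete item.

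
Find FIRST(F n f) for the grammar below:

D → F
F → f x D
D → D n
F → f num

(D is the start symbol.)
FIRST sets of the non-terminals involved (from the grammar, by fixed-point iteration):
  FIRST(F) = { 'f' }

To compute FIRST(F n f), process the symbols left to right:
Symbol F is a non-terminal. Add FIRST(F) \ {ε} = { 'f' }
F is not nullable (ε ∉ FIRST(F)), so stop here.
FIRST(F n f) = { 'f' }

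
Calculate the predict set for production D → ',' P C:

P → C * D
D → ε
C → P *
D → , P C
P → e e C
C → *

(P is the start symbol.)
{ ',' }

PREDICT(D → ',' P C) = (FIRST(RHS) \ {ε}) ∪ (FOLLOW(D) if ε ∈ FIRST(RHS), i.e. RHS ⇒* ε)
FIRST(',' P C) = { ',' }
ε ∉ FIRST(',' P C), so FOLLOW(D) is not added.
PREDICT(D → ',' P C) = { ',' }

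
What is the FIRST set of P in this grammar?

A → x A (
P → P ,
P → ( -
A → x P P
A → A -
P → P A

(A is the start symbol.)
{ '(' }

To compute FIRST(P), examine every production with P on the left-hand side, reading each right-hand side left to right until a non-nullable symbol is reached.

From P → P ,:
  - P is the symbol being defined: contributes nothing new
    P is not nullable, so stop
From P → ( -:
  - '(' is a terminal: add '(' and stop
From P → P A:
  - P is the symbol being defined: contributes nothing new
    P is not nullable, so stop

Collecting: FIRST(P) = { '(' }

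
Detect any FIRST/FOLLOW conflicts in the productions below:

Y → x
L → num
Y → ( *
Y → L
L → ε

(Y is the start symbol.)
No FIRST/FOLLOW conflicts.

A FIRST/FOLLOW conflict occurs when a non-terminal N has a nullable alternative N → β (β ⇒* ε) and another alternative N → α with FIRST(α) ∩ FOLLOW(N) ≠ ∅: on such a lookahead the parser cannot decide between expanding α and letting N vanish via β.

Nullable non-terminals: L, Y.
FIRST sets used below: FIRST(L) = { 'num', ε }

L: nullable alternative(s) L → ε; FOLLOW(L) = { $ }
  L → num: FIRST \ {ε} = { 'num' } — disjoint from FOLLOW(L)
  L → ε: FIRST \ {ε} = { } — this is the only nullable alternative, skip

Y: nullable alternative(s) Y → L; FOLLOW(Y) = { $ }
  Y → x: FIRST \ {ε} = { 'x' } — disjoint from FOLLOW(Y)
  Y → ( *: FIRST \ {ε} = { '(' } — disjoint from FOLLOW(Y)
  Y → L: FIRST \ {ε} = { 'num' } — this is the only nullable alternative, skip

No FIRST/FOLLOW conflicts found.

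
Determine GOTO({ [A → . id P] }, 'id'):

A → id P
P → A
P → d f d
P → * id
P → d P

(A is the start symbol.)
{ [A → . id P], [A → id . P], [P → . * id], [P → . A], [P → . d P], [P → . d f d] }

GOTO(I, 'id') = CLOSURE({ [A → αX.β] : [A → α.Xβ] ∈ I, X = 'id' })

Items with dot before 'id', with the dot advanced:
  [A → . id P] → [A → id . P]
Closure of the advanced items:
  [A → id . P] has the dot before P: add [P → . A], [P → . d f d], [P → . * id], [P → . d P]
  [P → . A] has the dot before A: add [A → . id P]

GOTO = { [A → . id P], [A → id . P], [P → . * id], [P → . A], [P → . d P], [P → . d f d] }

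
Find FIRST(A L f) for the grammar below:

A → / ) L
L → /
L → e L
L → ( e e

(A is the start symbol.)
FIRST sets of the non-terminals involved (from the grammar, by fixed-point iteration):
  FIRST(A) = { '/' }

To compute FIRST(A L f), process the symbols left to right:
Symbol A is a non-terminal. Add FIRST(A) \ {ε} = { '/' }
A is not nullable (ε ∉ FIRST(A)), so stop here.
FIRST(A L f) = { '/' }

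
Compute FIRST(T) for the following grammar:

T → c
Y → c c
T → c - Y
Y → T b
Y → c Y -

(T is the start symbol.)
From T → c:
  - c is a terminal: add 'c' and stop
From T → c - Y:
  - c is a terminal: add 'c' and stop

Collecting: FIRST(T) = { 'c' }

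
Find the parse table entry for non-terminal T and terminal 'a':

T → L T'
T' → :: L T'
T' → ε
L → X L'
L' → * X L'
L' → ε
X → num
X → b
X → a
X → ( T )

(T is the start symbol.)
To find M[T, 'a'], we find productions for T where 'a' is in the predict set (PREDICT(N → α) = (FIRST(α) \ {ε}) ∪ (FOLLOW(N) if α ⇒* ε)).

Relevant sets:
  FIRST(L) = { '(', 'a', 'b', 'num' }

T → L T': PREDICT = { '(', 'a', 'b', 'num' }
  'a' is in predict set, so this production goes in M[T, 'a']

M[T, 'a'] = T → L T'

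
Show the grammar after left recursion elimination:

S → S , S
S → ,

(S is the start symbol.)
S is directly left-recursive. The standard transformation for
  A → A α₁ | ... | A α_m | β₁ | ... | β_n
is
  A  → β₁ A' | ... | β_n A'
  A' → α₁ A' | ... | α_m A' | ε

S → , becomes S → , S'
S → S , S becomes S' → , S S'
Add S' → ε

Resulting grammar:
S → , S'
S' → , S S'
S' → ε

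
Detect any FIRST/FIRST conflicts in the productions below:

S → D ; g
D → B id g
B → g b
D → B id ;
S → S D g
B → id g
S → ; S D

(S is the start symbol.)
A FIRST/FIRST conflict occurs when two productions N → α and N → β for the same non-terminal have FIRST(α) ∩ FIRST(β) ≠ ∅ (with ε ∈ FIRST of a nullable right-hand side, so two nullable alternatives also conflict).

FIRST sets of the non-terminals at (or reachable through a nullable prefix from) the front of some alternative:
  FIRST(D) = { 'g', 'id' }
  FIRST(S) = { ';', 'g', 'id' }
  FIRST(B) = { 'g', 'id' }

Productions for S:
  S → D ; g: FIRST = { 'g', 'id' }
  S → S D g: FIRST = { ';', 'g', 'id' }
  S → ; S D: FIRST = { ';' }
Productions for D:
  D → B id g: FIRST = { 'g', 'id' }
  D → B id ;: FIRST = { 'g', 'id' }
Productions for B:
  B → g b: FIRST = { 'g' }
  B → id g: FIRST = { 'id' }

Conflict for S: S → D ; g and S → S D g
  Overlap: { 'g', 'id' }
Conflict for S: S → S D g and S → ; S D
  Overlap: { ';' }
Conflict for D: D → B id g and D → B id ;
  Overlap: { 'g', 'id' }

Answer: Yes. S → D ';' g / S → S D g on { 'g', 'id' }; S → S D g / S → ';' S D on { ';' }; D → B id g / D → B id ';' on { 'g', 'id' }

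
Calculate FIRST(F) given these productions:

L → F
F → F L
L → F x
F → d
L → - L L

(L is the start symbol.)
{ 'd' }

To compute FIRST(F), examine every production with F on the left-hand side, reading each right-hand side left to right until a non-nullable symbol is reached.

From F → F L:
  - F is the symbol being defined: contributes nothing new
    F is not nullable, so stop
From F → d:
  - d is a terminal: add 'd' and stop

Collecting: FIRST(F) = { 'd' }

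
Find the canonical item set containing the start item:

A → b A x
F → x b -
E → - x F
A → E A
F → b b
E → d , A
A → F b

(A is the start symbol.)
{ [A → . E A], [A → . F b], [A → . b A x], [A' → . A], [E → . - x F], [E → . d , A], [F → . b b], [F → . x b -] }

First, augment the grammar with A' → A
I₀ = CLOSURE({ [A' → . A] }):
  [A' → . A] has the dot before A: add [A → . b A x], [A → . E A], [A → . F b]
  [A → . E A] has the dot before E: add [E → . - x F], [E → . d , A]
  [A → . F b] has the dot before F: add [F → . x b -], [F → . b b]
No further items can be added.

I₀ = { [A → . E A], [A → . F b], [A → . b A x], [A' → . A], [E → . - x F], [E → . d , A], [F → . b b], [F → . x b -] }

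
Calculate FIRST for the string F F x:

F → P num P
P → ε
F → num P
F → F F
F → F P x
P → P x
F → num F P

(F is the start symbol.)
{ 'num', 'x' }

FIRST sets of the non-terminals involved (from the grammar, by fixed-point iteration):
  FIRST(F) = { 'num', 'x' }

To compute FIRST(F F x), process the symbols left to right:
Symbol F is a non-terminal. Add FIRST(F) \ {ε} = { 'num', 'x' }
F is not nullable (ε ∉ FIRST(F)), so stop here.
FIRST(F F x) = { 'num', 'x' }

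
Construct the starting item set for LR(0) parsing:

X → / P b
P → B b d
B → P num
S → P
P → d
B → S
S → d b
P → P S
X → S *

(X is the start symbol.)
First, augment the grammar with X' → X
I₀ = CLOSURE({ [X' → . X] }):
  [X' → . X] has the dot before X: add [X → . / P b], [X → . S *]
  [X → . S *] has the dot before S: add [S → . P], [S → . d b]
  [S → . P] has the dot before P: add [P → . B b d], [P → . d], [P → . P S]
  [P → . B b d] has the dot before B: add [B → . P num], [B → . S]
No further items can be added.

I₀ = { [B → . P num], [B → . S], [P → . B b d], [P → . P S], [P → . d], [S → . P], [S → . d b], [X → . / P b], [X → . S *], [X' → . X] }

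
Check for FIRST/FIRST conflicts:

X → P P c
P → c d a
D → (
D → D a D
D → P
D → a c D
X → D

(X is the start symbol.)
A FIRST/FIRST conflict occurs when two productions N → α and N → β for the same non-terminal have FIRST(α) ∩ FIRST(β) ≠ ∅ (with ε ∈ FIRST of a nullable right-hand side, so two nullable alternatives also conflict).

FIRST sets of the non-terminals at (or reachable through a nullable prefix from) the front of some alternative:
  FIRST(P) = { 'c' }
  FIRST(D) = { '(', 'a', 'c' }

Productions for X:
  X → P P c: FIRST = { 'c' }
  X → D: FIRST = { '(', 'a', 'c' }
Productions for D:
  D → (: FIRST = { '(' }
  D → D a D: FIRST = { '(', 'a', 'c' }
  D → P: FIRST = { 'c' }
  D → a c D: FIRST = { 'a' }
P has only one production, so no FIRST/FIRST conflict is possible there.

Conflict for X: X → P P c and X → D
  Overlap: { 'c' }
Conflict for D: D → ( and D → D a D
  Overlap: { '(' }
Conflict for D: D → D a D and D → P
  Overlap: { 'c' }
Conflict for D: D → D a D and D → a c D
  Overlap: { 'a' }

Answer: Yes. X → P P c / X → D on { 'c' }; D → '(' / D → D a D on { '(' }; D → D a D / D → P on { 'c' }; D → D a D / D → a c D on { 'a' }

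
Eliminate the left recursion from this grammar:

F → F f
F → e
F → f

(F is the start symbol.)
F is directly left-recursive. The standard transformation for
  A → A α₁ | ... | A α_m | β₁ | ... | β_n
is
  A  → β₁ A' | ... | β_n A'
  A' → α₁ A' | ... | α_m A' | ε

F → e becomes F → e F'
F → f becomes F → f F'
F → F f becomes F' → f F'
Add F' → ε

Resulting grammar:
F → e F'
F → f F'
F' → f F'
F' → ε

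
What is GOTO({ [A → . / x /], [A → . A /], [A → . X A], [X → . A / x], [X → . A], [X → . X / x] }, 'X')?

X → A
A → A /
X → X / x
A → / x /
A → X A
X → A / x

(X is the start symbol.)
{ [A → . / x /], [A → . A /], [A → . X A], [A → X . A], [X → . A / x], [X → . A], [X → . X / x], [X → X . / x] }

GOTO(I, 'X') = CLOSURE({ [A → αX.β] : [A → α.Xβ] ∈ I, X = 'X' })

Items with dot before 'X', with the dot advanced:
  [A → . X A] → [A → X . A]
  [X → . X / x] → [X → X . / x]
Closure of the advanced items:
  [A → X . A] has the dot before A: add [A → . A /], [A → . / x /], [A → . X A]
  [A → . X A] has the dot before X: add [X → . A], [X → . X / x], [X → . A / x]

GOTO = { [A → . / x /], [A → . A /], [A → . X A], [A → X . A], [X → . A / x], [X → . A], [X → . X / x], [X → X . / x] }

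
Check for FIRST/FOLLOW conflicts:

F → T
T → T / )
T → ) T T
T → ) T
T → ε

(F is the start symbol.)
Nullable non-terminals: F, T.
FIRST sets used below: FIRST(T) = { ')', '/', ε }
F has a nullable alternative but only one production, so nothing to check.

T: nullable alternative(s) T → ε; FOLLOW(T) = { $, ')', '/' }
  T → T / ): FIRST \ {ε} = { ')', '/' } — overlaps FOLLOW(T) on { ')', '/' }: CONFLICT
  T → ) T T: FIRST \ {ε} = { ')' } — overlaps FOLLOW(T) on { ')' }: CONFLICT
  T → ) T: FIRST \ {ε} = { ')' } — overlaps FOLLOW(T) on { ')' }: CONFLICT
  T → ε: FIRST \ {ε} = { } — this is the only nullable alternative, skip

So the grammar has 3 FIRST/FOLLOW conflicts (marked CONFLICT above).

Answer: Yes. T → T '/' ')' with FOLLOW(T) on { ')', '/' }; T → ')' T T with FOLLOW(T) on { ')' }; T → ')' T with FOLLOW(T) on { ')' }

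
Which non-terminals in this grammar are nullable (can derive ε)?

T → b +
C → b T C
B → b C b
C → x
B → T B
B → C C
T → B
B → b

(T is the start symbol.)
A non-terminal is nullable if it can derive ε (the empty string): either it has an ε-production, or it has a production whose right-hand side consists entirely of nullable non-terminals.

There are no ε-productions, so no non-terminal can derive ε.
No non-terminals are nullable.

Answer: None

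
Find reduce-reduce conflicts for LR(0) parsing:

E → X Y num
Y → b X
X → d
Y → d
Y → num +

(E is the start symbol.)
No reduce-reduce conflicts

Augment with E' → E and build the canonical LR(0) collection (I0 = CLOSURE({[E' → . E]}), then GOTO on every symbol after a dot until no new states appear). It has 11 states:
  I0: { [E → . X Y num], [E' → . E], [X → . d] }  — shift
  I1: { [E' → E .] }  — accept
  I2: { [E → X . Y num], [Y → . b X], [Y → . d], [Y → . num +] }  — shift
  I3: { [X → d .] }  — reduce
  I4: { [E → X Y . num] }  — shift
  I5: { [X → . d], [Y → b . X] }  — shift
  I6: { [Y → d .] }  — reduce
  I7: { [Y → num . +] }  — shift
  I8: { [Y → num + .] }  — reduce
  I9: { [Y → b X .] }  — reduce
  I10: { [E → X Y num .] }  — reduce

No state contains more than one complete item.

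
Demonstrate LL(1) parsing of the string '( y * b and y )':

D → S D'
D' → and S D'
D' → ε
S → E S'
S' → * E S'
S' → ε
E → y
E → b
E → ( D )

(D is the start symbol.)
LL(1) parsing maintains a stack (initially the start symbol over $) and the input. At each step: if the stack top is a terminal, match it against the current input token; if it is a non-terminal N, replace it with the RHS of M[N, lookahead] (the unique production whose predict set contains the lookahead).

Stack is shown with the top on the left.

Stack                Input              Action
----------------------------------------------
D $                  ( y * b and y ) $  output D → S D'
S D' $               ( y * b and y ) $  output S → E S'
E S' D' $            ( y * b and y ) $  output E → ( D )
( D ) S' D' $        ( y * b and y ) $  match '('
D ) S' D' $          y * b and y ) $    output D → S D'
S D' ) S' D' $       y * b and y ) $    output S → E S'
E S' D' ) S' D' $    y * b and y ) $    output E → y
y S' D' ) S' D' $    y * b and y ) $    match 'y'
S' D' ) S' D' $      * b and y ) $      output S' → * E S'
* E S' D' ) S' D' $  * b and y ) $      match '*'
E S' D' ) S' D' $    b and y ) $        output E → b
b S' D' ) S' D' $    b and y ) $        match 'b'
S' D' ) S' D' $      and y ) $          output S' → ε
D' ) S' D' $         and y ) $          output D' → and S D'
and S D' ) S' D' $   and y ) $          match 'and'
S D' ) S' D' $       y ) $              output S → E S'
E S' D' ) S' D' $    y ) $              output E → y
y S' D' ) S' D' $    y ) $              match 'y'
S' D' ) S' D' $      ) $                output S' → ε
D' ) S' D' $         ) $                output D' → ε
) S' D' $            ) $                match ')'
S' D' $              $                  output S' → ε
D' $                 $                  output D' → ε
$                    $                  accept

The string is accepted.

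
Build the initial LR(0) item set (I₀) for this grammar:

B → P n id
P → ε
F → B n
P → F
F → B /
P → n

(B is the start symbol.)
First, augment the grammar with B' → B
I₀ = CLOSURE({ [B' → . B] }):
  [B' → . B] has the dot before B: add [B → . P n id]
  [B → . P n id] has the dot before P: add [P → .], [P → . F], [P → . n]
  [P → . F] has the dot before F: add [F → . B n], [F → . B /]
No further items can be added.

I₀ = { [B → . P n id], [B' → . B], [F → . B /], [F → . B n], [P → . F], [P → . n], [P → .] }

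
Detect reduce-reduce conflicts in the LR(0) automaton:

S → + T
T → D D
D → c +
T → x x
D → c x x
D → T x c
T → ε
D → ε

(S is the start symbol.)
A reduce-reduce conflict occurs when an LR(0) state has two complete items [A → α .] and [B → β .] — both call for a reduction, and with no lookahead the parser cannot choose between them.

Augment with S' → S and build the canonical LR(0) collection (I0 = CLOSURE({[S' → . S]}), then GOTO on every symbol after a dot until no new states appear). It has 15 states:
  I0: { [S → . + T], [S' → . S] }  — shift
  I1: { [D → . T x c], [D → . c +], [D → . c x x], [D → .], [S → + . T], [T → . D D], [T → . x x], [T → .] }  — shift, 2 reduces
  I2: { [S' → S .] }  — accept
  I3: { [D → . T x c], [D → . c +], [D → . c x x], [D → .], [T → . D D], [T → . x x], [T → .], [T → D . D] }  — shift, 2 reduces
  I4: { [D → T . x c], [S → + T .] }  — shift, reduce
  I5: { [D → c . +], [D → c . x x] }  — shift
  I6: { [T → x . x] }  — shift
  I7: { [T → x x .] }  — reduce
  I8: { [D → c + .] }  — reduce
  I9: { [D → c x . x] }  — shift
  I10: { [D → c x x .] }  — reduce
  I11: { [D → T x . c] }  — shift
  I12: { [D → T x c .] }  — reduce
  I13: { [D → . T x c], [D → . c +], [D → . c x x], [D → .], [T → . D D], [T → . x x], [T → .], [T → D . D], [T → D D .] }  — shift, 3 reduces
  I14: { [D → T . x c] }  — shift

I1 contains complete items [D → .], [T → .] — reduce-reduce conflict.
I3 contains complete items [D → .], [T → .] — reduce-reduce conflict.
I13 contains complete items [D → .], [T → .], [T → D D .] — reduce-reduce conflict.

Answer: Yes — I1: [D → .] vs [T → .]; I3: [D → .] vs [T → .]; I13: [D → .] vs [T → .]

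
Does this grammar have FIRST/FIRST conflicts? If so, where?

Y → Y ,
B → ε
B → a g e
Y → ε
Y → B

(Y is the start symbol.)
FIRST sets of the non-terminals at (or reachable through a nullable prefix from) the front of some alternative:
  FIRST(Y) = { ',', 'a', ε }
  FIRST(B) = { 'a', ε }

Productions for Y:
  Y → Y ,: FIRST = { ',', 'a' }
  Y → ε: FIRST = { ε }
  Y → B: FIRST = { 'a', ε }
Productions for B:
  B → ε: FIRST = { ε }
  B → a g e: FIRST = { 'a' }

Conflict for Y: Y → Y , and Y → B
  Overlap: { 'a' }
Conflict for Y: Y → ε and Y → B
  Overlap: { ε }

Answer: Yes. Y → Y ',' / Y → B on { 'a' }; Y → ε / Y → B on { ε }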